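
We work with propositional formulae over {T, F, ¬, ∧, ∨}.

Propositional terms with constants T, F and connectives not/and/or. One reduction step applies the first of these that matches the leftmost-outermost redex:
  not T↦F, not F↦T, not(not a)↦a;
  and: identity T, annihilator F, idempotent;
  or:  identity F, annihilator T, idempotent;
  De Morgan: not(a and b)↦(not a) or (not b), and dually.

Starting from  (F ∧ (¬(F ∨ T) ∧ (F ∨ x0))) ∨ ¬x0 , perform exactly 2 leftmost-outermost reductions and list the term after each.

Answer: after 2 steps: ¬x0

Reduction:
  start: (F ∧ (¬(F ∨ T) ∧ (F ∨ x0))) ∨ ¬x0
  [1] F ∨ ¬x0
  [2] ¬x0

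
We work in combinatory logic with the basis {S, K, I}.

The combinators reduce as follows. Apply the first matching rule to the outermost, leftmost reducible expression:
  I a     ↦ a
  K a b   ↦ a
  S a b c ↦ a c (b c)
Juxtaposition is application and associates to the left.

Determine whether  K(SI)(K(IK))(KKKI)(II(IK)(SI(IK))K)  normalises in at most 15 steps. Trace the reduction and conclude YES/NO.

Answer: YES — reaches normal form KI in 15 ≤ 15 steps

Derivation:
  start: K(SI)(K(IK))(KKKI)(II(IK)(SI(IK))K)
  [1] SI(KKKI)(II(IK)(SI(IK))K)
  [2] I(II(IK)(SI(IK))K)(KKKI(II(IK)(SI(IK))K))
  [3] II(IK)(SI(IK))K(KKKI(II(IK)(SI(IK))K))
  [4] I(IK)(SI(IK))K(KKKI(II(IK)(SI(IK))K))
  [5] IK(SI(IK))K(KKKI(II(IK)(SI(IK))K))
  [6] K(SI(IK))K(KKKI(II(IK)(SI(IK))K))
  [7] SI(IK)(KKKI(II(IK)(SI(IK))K))
  [8] I(KKKI(II(IK)(SI(IK))K))(IK(KKKI(II(IK)(SI(IK))K)))
  [9] KKKI(II(IK)(SI(IK))K)(IK(KKKI(II(IK)(SI(IK))K)))
  [10] KI(II(IK)(SI(IK))K)(IK(KKKI(II(IK)(SI(IK))K)))
  [11] I(IK(KKKI(II(IK)(SI(IK))K)))
  [12] IK(KKKI(II(IK)(SI(IK))K))
  [13] K(KKKI(II(IK)(SI(IK))K))
  [14] K(KI(II(IK)(SI(IK))K))
  [15] KI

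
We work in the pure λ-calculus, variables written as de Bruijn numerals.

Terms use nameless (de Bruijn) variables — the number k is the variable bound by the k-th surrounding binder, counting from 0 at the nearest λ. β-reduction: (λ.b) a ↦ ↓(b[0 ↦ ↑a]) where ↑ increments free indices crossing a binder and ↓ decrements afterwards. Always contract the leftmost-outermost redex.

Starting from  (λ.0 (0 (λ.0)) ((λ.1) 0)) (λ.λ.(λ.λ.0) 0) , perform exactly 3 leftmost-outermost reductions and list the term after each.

Answer: after 3 steps: (λ.λ.0) ((λ.λ.λ.(λ.λ.0) 0) (λ.λ.(λ.λ.0) 0))

Derivation:
  start: (λ.0 (0 (λ.0)) ((λ.1) 0)) (λ.λ.(λ.λ.0) 0)
  step 1: (λ.λ.(λ.λ.0) 0) ((λ.λ.(λ.λ.0) 0) (λ.0)) ((λ.λ.λ.(λ.λ.0) 0) (λ.λ.(λ.λ.0) 0))
  step 2: (λ.(λ.λ.0) 0) ((λ.λ.λ.(λ.λ.0) 0) (λ.λ.(λ.λ.0) 0))
  step 3: (λ.λ.0) ((λ.λ.λ.(λ.λ.0) 0) (λ.λ.(λ.λ.0) 0))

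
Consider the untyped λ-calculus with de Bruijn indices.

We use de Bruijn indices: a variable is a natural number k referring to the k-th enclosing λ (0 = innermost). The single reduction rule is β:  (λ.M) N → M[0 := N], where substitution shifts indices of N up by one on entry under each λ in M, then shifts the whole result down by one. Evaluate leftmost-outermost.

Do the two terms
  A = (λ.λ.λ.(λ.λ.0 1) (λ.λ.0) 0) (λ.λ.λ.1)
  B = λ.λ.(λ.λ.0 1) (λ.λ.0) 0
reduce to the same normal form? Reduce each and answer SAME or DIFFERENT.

Term A:
  start: (λ.λ.λ.(λ.λ.0 1) (λ.λ.0) 0) (λ.λ.λ.1)
  →1  λ.λ.(λ.λ.0 1) (λ.λ.0) 0
  →2  λ.λ.(λ.0 (λ.λ.0)) 0
  →3  λ.λ.0 (λ.λ.0)

Term B:
  start: λ.λ.(λ.λ.0 1) (λ.λ.0) 0
  →1  λ.λ.(λ.0 (λ.λ.0)) 0
  →2  λ.λ.0 (λ.λ.0)

Answer: SAME — A ⇓ λ.λ.0 (λ.λ.0), B ⇓ λ.λ.0 (λ.λ.0)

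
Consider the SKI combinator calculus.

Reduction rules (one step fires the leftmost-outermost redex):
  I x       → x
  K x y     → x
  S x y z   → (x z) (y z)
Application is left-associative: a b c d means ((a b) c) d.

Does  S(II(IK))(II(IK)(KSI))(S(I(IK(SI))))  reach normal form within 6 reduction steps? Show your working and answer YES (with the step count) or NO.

Answer: NO — after 6 steps the term is S(IK(SI)), not yet normal

Derivation:
  start: S(II(IK))(II(IK)(KSI))(S(I(IK(SI))))
  step 1: II(IK)(S(I(IK(SI))))(II(IK)(KSI)(S(I(IK(SI)))))
  step 2: I(IK)(S(I(IK(SI))))(II(IK)(KSI)(S(I(IK(SI)))))
  step 3: IK(S(I(IK(SI))))(II(IK)(KSI)(S(I(IK(SI)))))
  step 4: K(S(I(IK(SI))))(II(IK)(KSI)(S(I(IK(SI)))))
  step 5: S(I(IK(SI)))
  step 6: S(IK(SI))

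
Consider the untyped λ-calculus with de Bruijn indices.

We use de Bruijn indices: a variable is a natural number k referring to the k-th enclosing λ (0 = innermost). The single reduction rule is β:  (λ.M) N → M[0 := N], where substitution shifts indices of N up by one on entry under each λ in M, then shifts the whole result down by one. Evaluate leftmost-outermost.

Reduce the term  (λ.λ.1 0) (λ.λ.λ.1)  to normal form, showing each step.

  start: (λ.λ.1 0) (λ.λ.λ.1)
  [1] λ.(λ.λ.λ.1) 0
  [2] λ.λ.λ.1

Answer: normal form = λ.λ.λ.1  (in 2 steps)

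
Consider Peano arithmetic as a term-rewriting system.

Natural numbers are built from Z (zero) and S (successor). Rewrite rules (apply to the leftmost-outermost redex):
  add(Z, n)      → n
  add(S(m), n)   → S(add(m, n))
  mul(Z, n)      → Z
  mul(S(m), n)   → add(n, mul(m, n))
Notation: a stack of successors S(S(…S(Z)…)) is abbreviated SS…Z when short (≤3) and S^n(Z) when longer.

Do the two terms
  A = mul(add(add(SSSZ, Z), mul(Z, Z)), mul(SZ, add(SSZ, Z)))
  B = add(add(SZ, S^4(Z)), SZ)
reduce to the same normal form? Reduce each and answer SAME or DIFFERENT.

Answer: SAME — A ⇓ S^6(Z), B ⇓ S^6(Z)

Working:
Term A:
  start: mul(add(add(SSSZ, Z), mul(Z, Z)), mul(SZ, add(SSZ, Z)))
  →1  mul(add(S(add(SSZ, Z)), mul(Z, Z)), mul(SZ, add(SSZ, Z)))
  →2  mul(S(add(add(SSZ, Z), mul(Z, Z))), mul(SZ, add(SSZ, Z)))
  →3  add(mul(SZ, add(SSZ, Z)), mul(add(add(SSZ, Z), mul(Z, Z)), mul(SZ, add(SSZ, Z))))
  →4  add(add(add(SSZ, Z), mul(Z, add(SSZ, Z))), mul(add(add(SSZ, Z), mul(Z, Z)), mul(SZ, add(SSZ, Z))))
  →5  add(add(S(add(SZ, Z)), mul(Z, add(SSZ, Z))), mul(add(add(SSZ, Z), mul(Z, Z)), mul(SZ, add(SSZ, Z))))
  →6  add(S(add(add(SZ, Z), mul(Z, add(SSZ, Z)))), mul(add(add(SSZ, Z), mul(Z, Z)), mul(SZ, add(SSZ, Z))))
  →7  S(add(add(add(SZ, Z), mul(Z, add(SSZ, Z))), mul(add(add(SSZ, Z), mul(Z, Z)), mul(SZ, add(SSZ, Z)))))
  →8  S(add(add(S(add(Z, Z)), mul(Z, add(SSZ, Z))), mul(add(add(SSZ, Z), mul(Z, Z)), mul(SZ, add(SSZ, Z)))))
  →9  S(add(S(add(add(Z, Z), mul(Z, add(SSZ, Z)))), mul(add(add(SSZ, Z), mul(Z, Z)), mul(SZ, add(SSZ, Z)))))
  →10  S(S(add(add(add(Z, Z), mul(Z, add(SSZ, Z))), mul(add(add(SSZ, Z), mul(Z, Z)), mul(SZ, add(SSZ, Z))))))
  →11  S(S(add(add(Z, mul(Z, add(SSZ, Z))), mul(add(add(SSZ, Z), mul(Z, Z)), mul(SZ, add(SSZ, Z))))))
  →12  S(S(add(mul(Z, add(SSZ, Z)), mul(add(add(SSZ, Z), mul(Z, Z)), mul(SZ, add(SSZ, Z))))))
  →13  S(S(add(Z, mul(add(add(SSZ, Z), mul(Z, Z)), mul(SZ, add(SSZ, Z))))))
  →14  S(S(mul(add(add(SSZ, Z), mul(Z, Z)), mul(SZ, add(SSZ, Z)))))
  →15  S(S(mul(add(S(add(SZ, Z)), mul(Z, Z)), mul(SZ, add(SSZ, Z)))))
  →16  S(S(mul(S(add(add(SZ, Z), mul(Z, Z))), mul(SZ, add(SSZ, Z)))))
  →17  S(S(add(mul(SZ, add(SSZ, Z)), mul(add(add(SZ, Z), mul(Z, Z)), mul(SZ, add(SSZ, Z))))))
  →18  S(S(add(add(add(SSZ, Z), mul(Z, add(SSZ, Z))), mul(add(add(SZ, Z), mul(Z, Z)), mul(SZ, add(SSZ, Z))))))
  →19  S(S(add(add(S(add(SZ, Z)), mul(Z, add(SSZ, Z))), mul(add(add(SZ, Z), mul(Z, Z)), mul(SZ, add(SSZ, Z))))))
  →20  S(S(add(S(add(add(SZ, Z), mul(Z, add(SSZ, Z)))), mul(add(add(SZ, Z), mul(Z, Z)), mul(SZ, add(SSZ, Z))))))
  →21  S(S(S(add(add(add(SZ, Z), mul(Z, add(SSZ, Z))), mul(add(add(SZ, Z), mul(Z, Z)), mul(SZ, add(SSZ, Z)))))))
  →22  S(S(S(add(add(S(add(Z, Z)), mul(Z, add(SSZ, Z))), mul(add(add(SZ, Z), mul(Z, Z)), mul(SZ, add(SSZ, Z)))))))
  →23  S(S(S(add(S(add(add(Z, Z), mul(Z, add(SSZ, Z)))), mul(add(add(SZ, Z), mul(Z, Z)), mul(SZ, add(SSZ, Z)))))))
  →24  S(S(S(S(add(add(add(Z, Z), mul(Z, add(SSZ, Z))), mul(add(add(SZ, Z), mul(Z, Z)), mul(SZ, add(SSZ, Z))))))))
  →25  S(S(S(S(add(add(Z, mul(Z, add(SSZ, Z))), mul(add(add(SZ, Z), mul(Z, Z)), mul(SZ, add(SSZ, Z))))))))
  →26  S(S(S(S(add(mul(Z, add(SSZ, Z)), mul(add(add(SZ, Z), mul(Z, Z)), mul(SZ, add(SSZ, Z))))))))
  →27  S(S(S(S(add(Z, mul(add(add(SZ, Z), mul(Z, Z)), mul(SZ, add(SSZ, Z))))))))
  →28  S(S(S(S(mul(add(add(SZ, Z), mul(Z, Z)), mul(SZ, add(SSZ, Z)))))))
  →29  S(S(S(S(mul(add(S(add(Z, Z)), mul(Z, Z)), mul(SZ, add(SSZ, Z)))))))
  →30  S(S(S(S(mul(S(add(add(Z, Z), mul(Z, Z))), mul(SZ, add(SSZ, Z)))))))
  →31  S(S(S(S(add(mul(SZ, add(SSZ, Z)), mul(add(add(Z, Z), mul(Z, Z)), mul(SZ, add(SSZ, Z))))))))
  →32  S(S(S(S(add(add(add(SSZ, Z), mul(Z, add(SSZ, Z))), mul(add(add(Z, Z), mul(Z, Z)), mul(SZ, add(SSZ, Z))))))))
  →33  S(S(S(S(add(add(S(add(SZ, Z)), mul(Z, add(SSZ, Z))), mul(add(add(Z, Z), mul(Z, Z)), mul(SZ, add(SSZ, Z))))))))
  →34  S(S(S(S(add(S(add(add(SZ, Z), mul(Z, add(SSZ, Z)))), mul(add(add(Z, Z), mul(Z, Z)), mul(SZ, add(SSZ, Z))))))))
  →35  S(S(S(S(S(add(add(add(SZ, Z), mul(Z, add(SSZ, Z))), mul(add(add(Z, Z), mul(Z, Z)), mul(SZ, add(SSZ, Z)))))))))
  →36  S(S(S(S(S(add(add(S(add(Z, Z)), mul(Z, add(SSZ, Z))), mul(add(add(Z, Z), mul(Z, Z)), mul(SZ, add(SSZ, Z)))))))))
  →37  S(S(S(S(S(add(S(add(add(Z, Z), mul(Z, add(SSZ, Z)))), mul(add(add(Z, Z), mul(Z, Z)), mul(SZ, add(SSZ, Z)))))))))
  →38  S(S(S(S(S(S(add(add(add(Z, Z), mul(Z, add(SSZ, Z))), mul(add(add(Z, Z), mul(Z, Z)), mul(SZ, add(SSZ, Z))))))))))
  →39  S(S(S(S(S(S(add(add(Z, mul(Z, add(SSZ, Z))), mul(add(add(Z, Z), mul(Z, Z)), mul(SZ, add(SSZ, Z))))))))))
  →40  S(S(S(S(S(S(add(mul(Z, add(SSZ, Z)), mul(add(add(Z, Z), mul(Z, Z)), mul(SZ, add(SSZ, Z))))))))))
  →41  S(S(S(S(S(S(add(Z, mul(add(add(Z, Z), mul(Z, Z)), mul(SZ, add(SSZ, Z))))))))))
  →42  S(S(S(S(S(S(mul(add(add(Z, Z), mul(Z, Z)), mul(SZ, add(SSZ, Z)))))))))
  →43  S(S(S(S(S(S(mul(add(Z, mul(Z, Z)), mul(SZ, add(SSZ, Z)))))))))
  →44  S(S(S(S(S(S(mul(mul(Z, Z), mul(SZ, add(SSZ, Z)))))))))
  →45  S(S(S(S(S(S(mul(Z, mul(SZ, add(SSZ, Z)))))))))
  →46  S^6(Z)

Term B:
  start: add(add(SZ, S^4(Z)), SZ)
  →1  add(S(add(Z, S^4(Z))), SZ)
  →2  S(add(add(Z, S^4(Z)), SZ))
  →3  S(add(S^4(Z), SZ))
  →4  S(S(add(SSSZ, SZ)))
  →5  S(S(S(add(SSZ, SZ))))
  →6  S(S(S(S(add(SZ, SZ)))))
  →7  S(S(S(S(S(add(Z, SZ))))))
  →8  S^6(Z)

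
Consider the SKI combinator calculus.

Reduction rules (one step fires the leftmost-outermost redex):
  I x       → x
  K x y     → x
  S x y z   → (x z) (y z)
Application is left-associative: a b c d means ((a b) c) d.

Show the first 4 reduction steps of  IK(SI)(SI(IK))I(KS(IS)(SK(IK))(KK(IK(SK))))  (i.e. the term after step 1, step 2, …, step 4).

  start: IK(SI)(SI(IK))I(KS(IS)(SK(IK))(KK(IK(SK))))
  →1  K(SI)(SI(IK))I(KS(IS)(SK(IK))(KK(IK(SK))))
  →2  SII(KS(IS)(SK(IK))(KK(IK(SK))))
  →3  I(KS(IS)(SK(IK))(KK(IK(SK))))(I(KS(IS)(SK(IK))(KK(IK(SK)))))
  →4  KS(IS)(SK(IK))(KK(IK(SK)))(I(KS(IS)(SK(IK))(KK(IK(SK)))))

Answer: after 4 steps: KS(IS)(SK(IK))(KK(IK(SK)))(I(KS(IS)(SK(IK))(KK(IK(SK)))))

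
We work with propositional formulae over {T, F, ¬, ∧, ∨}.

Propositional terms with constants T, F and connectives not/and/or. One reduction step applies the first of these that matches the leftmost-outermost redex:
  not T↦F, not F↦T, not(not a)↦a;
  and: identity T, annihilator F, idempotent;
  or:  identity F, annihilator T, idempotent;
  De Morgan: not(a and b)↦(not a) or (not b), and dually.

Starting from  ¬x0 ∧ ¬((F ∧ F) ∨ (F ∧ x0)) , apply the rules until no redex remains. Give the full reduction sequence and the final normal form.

  start: ¬x0 ∧ ¬((F ∧ F) ∨ (F ∧ x0))
  step 1: ¬x0 ∧ (¬(F ∧ F) ∧ ¬(F ∧ x0))
  step 2: ¬x0 ∧ ((¬F ∨ ¬F) ∧ ¬(F ∧ x0))
  step 3: ¬x0 ∧ (¬F ∧ ¬(F ∧ x0))
  step 4: ¬x0 ∧ (T ∧ ¬(F ∧ x0))
  step 5: ¬x0 ∧ ¬(F ∧ x0)
  step 6: ¬x0 ∧ (¬F ∨ ¬x0)
  step 7: ¬x0 ∧ (T ∨ ¬x0)
  step 8: ¬x0 ∧ T
  step 9: ¬x0

Answer: normal form = ¬x0  (in 9 steps)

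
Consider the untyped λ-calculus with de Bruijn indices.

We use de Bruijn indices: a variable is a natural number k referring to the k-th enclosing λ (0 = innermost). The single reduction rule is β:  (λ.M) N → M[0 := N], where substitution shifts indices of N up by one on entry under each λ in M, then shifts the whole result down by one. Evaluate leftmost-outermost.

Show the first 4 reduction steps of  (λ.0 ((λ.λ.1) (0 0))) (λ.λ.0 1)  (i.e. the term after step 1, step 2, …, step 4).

Answer: after 4 steps: λ.0 (λ.λ.0 (λ.λ.0 1))

Derivation:
  start: (λ.0 ((λ.λ.1) (0 0))) (λ.λ.0 1)
  step 1: (λ.λ.0 1) ((λ.λ.1) ((λ.λ.0 1) (λ.λ.0 1)))
  step 2: λ.0 ((λ.λ.1) ((λ.λ.0 1) (λ.λ.0 1)))
  step 3: λ.0 (λ.(λ.λ.0 1) (λ.λ.0 1))
  step 4: λ.0 (λ.λ.0 (λ.λ.0 1))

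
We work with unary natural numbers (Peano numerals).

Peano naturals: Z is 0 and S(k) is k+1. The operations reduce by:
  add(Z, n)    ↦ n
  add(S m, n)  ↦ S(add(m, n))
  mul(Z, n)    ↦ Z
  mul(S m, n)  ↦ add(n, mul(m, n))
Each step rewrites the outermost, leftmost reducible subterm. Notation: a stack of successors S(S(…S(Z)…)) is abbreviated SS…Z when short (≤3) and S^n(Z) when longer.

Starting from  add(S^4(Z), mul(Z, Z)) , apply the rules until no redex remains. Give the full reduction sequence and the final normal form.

Answer: normal form = S^4(Z)  (in 6 steps)

Derivation:
  start: add(S^4(Z), mul(Z, Z))
  step 1: S(add(SSSZ, mul(Z, Z)))
  step 2: S(S(add(SSZ, mul(Z, Z))))
  step 3: S(S(S(add(SZ, mul(Z, Z)))))
  step 4: S(S(S(S(add(Z, mul(Z, Z))))))
  step 5: S(S(S(S(mul(Z, Z)))))
  step 6: S^4(Z)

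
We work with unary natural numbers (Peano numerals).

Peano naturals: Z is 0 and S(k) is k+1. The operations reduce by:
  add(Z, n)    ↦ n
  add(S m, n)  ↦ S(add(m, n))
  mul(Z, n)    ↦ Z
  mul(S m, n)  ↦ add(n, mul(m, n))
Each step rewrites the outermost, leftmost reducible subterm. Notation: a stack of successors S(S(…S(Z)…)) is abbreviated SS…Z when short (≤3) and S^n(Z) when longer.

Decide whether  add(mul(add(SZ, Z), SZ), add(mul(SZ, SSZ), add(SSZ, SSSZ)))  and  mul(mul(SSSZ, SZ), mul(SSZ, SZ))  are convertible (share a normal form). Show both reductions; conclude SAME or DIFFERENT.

Answer: DIFFERENT — A ⇓ S^8(Z), B ⇓ S^6(Z)

Reduction:
Term A:
  start: add(mul(add(SZ, Z), SZ), add(mul(SZ, SSZ), add(SSZ, SSSZ)))
  step 1: add(mul(S(add(Z, Z)), SZ), add(mul(SZ, SSZ), add(SSZ, SSSZ)))
  step 2: add(add(SZ, mul(add(Z, Z), SZ)), add(mul(SZ, SSZ), add(SSZ, SSSZ)))
  step 3: add(S(add(Z, mul(add(Z, Z), SZ))), add(mul(SZ, SSZ), add(SSZ, SSSZ)))
  step 4: S(add(add(Z, mul(add(Z, Z), SZ)), add(mul(SZ, SSZ), add(SSZ, SSSZ))))
  step 5: S(add(mul(add(Z, Z), SZ), add(mul(SZ, SSZ), add(SSZ, SSSZ))))
  step 6: S(add(mul(Z, SZ), add(mul(SZ, SSZ), add(SSZ, SSSZ))))
  step 7: S(add(Z, add(mul(SZ, SSZ), add(SSZ, SSSZ))))
  step 8: S(add(mul(SZ, SSZ), add(SSZ, SSSZ)))
  step 9: S(add(add(SSZ, mul(Z, SSZ)), add(SSZ, SSSZ)))
  step 10: S(add(S(add(SZ, mul(Z, SSZ))), add(SSZ, SSSZ)))
  step 11: S(S(add(add(SZ, mul(Z, SSZ)), add(SSZ, SSSZ))))
  step 12: S(S(add(S(add(Z, mul(Z, SSZ))), add(SSZ, SSSZ))))
  step 13: S(S(S(add(add(Z, mul(Z, SSZ)), add(SSZ, SSSZ)))))
  step 14: S(S(S(add(mul(Z, SSZ), add(SSZ, SSSZ)))))
  step 15: S(S(S(add(Z, add(SSZ, SSSZ)))))
  step 16: S(S(S(add(SSZ, SSSZ))))
  step 17: S(S(S(S(add(SZ, SSSZ)))))
  step 18: S(S(S(S(S(add(Z, SSSZ))))))
  step 19: S^8(Z)

Term B:
  start: mul(mul(SSSZ, SZ), mul(SSZ, SZ))
  step 1: mul(add(SZ, mul(SSZ, SZ)), mul(SSZ, SZ))
  step 2: mul(S(add(Z, mul(SSZ, SZ))), mul(SSZ, SZ))
  step 3: add(mul(SSZ, SZ), mul(add(Z, mul(SSZ, SZ)), mul(SSZ, SZ)))
  step 4: add(add(SZ, mul(SZ, SZ)), mul(add(Z, mul(SSZ, SZ)), mul(SSZ, SZ)))
  step 5: add(S(add(Z, mul(SZ, SZ))), mul(add(Z, mul(SSZ, SZ)), mul(SSZ, SZ)))
  step 6: S(add(add(Z, mul(SZ, SZ)), mul(add(Z, mul(SSZ, SZ)), mul(SSZ, SZ))))
  step 7: S(add(mul(SZ, SZ), mul(add(Z, mul(SSZ, SZ)), mul(SSZ, SZ))))
  step 8: S(add(add(SZ, mul(Z, SZ)), mul(add(Z, mul(SSZ, SZ)), mul(SSZ, SZ))))
  step 9: S(add(S(add(Z, mul(Z, SZ))), mul(add(Z, mul(SSZ, SZ)), mul(SSZ, SZ))))
  step 10: S(S(add(add(Z, mul(Z, SZ)), mul(add(Z, mul(SSZ, SZ)), mul(SSZ, SZ)))))
  step 11: S(S(add(mul(Z, SZ), mul(add(Z, mul(SSZ, SZ)), mul(SSZ, SZ)))))
  step 12: S(S(add(Z, mul(add(Z, mul(SSZ, SZ)), mul(SSZ, SZ)))))
  step 13: S(S(mul(add(Z, mul(SSZ, SZ)), mul(SSZ, SZ))))
  step 14: S(S(mul(mul(SSZ, SZ), mul(SSZ, SZ))))
  step 15: S(S(mul(add(SZ, mul(SZ, SZ)), mul(SSZ, SZ))))
  step 16: S(S(mul(S(add(Z, mul(SZ, SZ))), mul(SSZ, SZ))))
  step 17: S(S(add(mul(SSZ, SZ), mul(add(Z, mul(SZ, SZ)), mul(SSZ, SZ)))))
  step 18: S(S(add(add(SZ, mul(SZ, SZ)), mul(add(Z, mul(SZ, SZ)), mul(SSZ, SZ)))))
  step 19: S(S(add(S(add(Z, mul(SZ, SZ))), mul(add(Z, mul(SZ, SZ)), mul(SSZ, SZ)))))
  step 20: S(S(S(add(add(Z, mul(SZ, SZ)), mul(add(Z, mul(SZ, SZ)), mul(SSZ, SZ))))))
  step 21: S(S(S(add(mul(SZ, SZ), mul(add(Z, mul(SZ, SZ)), mul(SSZ, SZ))))))
  step 22: S(S(S(add(add(SZ, mul(Z, SZ)), mul(add(Z, mul(SZ, SZ)), mul(SSZ, SZ))))))
  step 23: S(S(S(add(S(add(Z, mul(Z, SZ))), mul(add(Z, mul(SZ, SZ)), mul(SSZ, SZ))))))
  step 24: S(S(S(S(add(add(Z, mul(Z, SZ)), mul(add(Z, mul(SZ, SZ)), mul(SSZ, SZ)))))))
  step 25: S(S(S(S(add(mul(Z, SZ), mul(add(Z, mul(SZ, SZ)), mul(SSZ, SZ)))))))
  step 26: S(S(S(S(add(Z, mul(add(Z, mul(SZ, SZ)), mul(SSZ, SZ)))))))
  step 27: S(S(S(S(mul(add(Z, mul(SZ, SZ)), mul(SSZ, SZ))))))
  step 28: S(S(S(S(mul(mul(SZ, SZ), mul(SSZ, SZ))))))
  step 29: S(S(S(S(mul(add(SZ, mul(Z, SZ)), mul(SSZ, SZ))))))
  step 30: S(S(S(S(mul(S(add(Z, mul(Z, SZ))), mul(SSZ, SZ))))))
  step 31: S(S(S(S(add(mul(SSZ, SZ), mul(add(Z, mul(Z, SZ)), mul(SSZ, SZ)))))))
  step 32: S(S(S(S(add(add(SZ, mul(SZ, SZ)), mul(add(Z, mul(Z, SZ)), mul(SSZ, SZ)))))))
  step 33: S(S(S(S(add(S(add(Z, mul(SZ, SZ))), mul(add(Z, mul(Z, SZ)), mul(SSZ, SZ)))))))
  step 34: S(S(S(S(S(add(add(Z, mul(SZ, SZ)), mul(add(Z, mul(Z, SZ)), mul(SSZ, SZ))))))))
  step 35: S(S(S(S(S(add(mul(SZ, SZ), mul(add(Z, mul(Z, SZ)), mul(SSZ, SZ))))))))
  step 36: S(S(S(S(S(add(add(SZ, mul(Z, SZ)), mul(add(Z, mul(Z, SZ)), mul(SSZ, SZ))))))))
  step 37: S(S(S(S(S(add(S(add(Z, mul(Z, SZ))), mul(add(Z, mul(Z, SZ)), mul(SSZ, SZ))))))))
  step 38: S(S(S(S(S(S(add(add(Z, mul(Z, SZ)), mul(add(Z, mul(Z, SZ)), mul(SSZ, SZ)))))))))
  step 39: S(S(S(S(S(S(add(mul(Z, SZ), mul(add(Z, mul(Z, SZ)), mul(SSZ, SZ)))))))))
  step 40: S(S(S(S(S(S(add(Z, mul(add(Z, mul(Z, SZ)), mul(SSZ, SZ)))))))))
  step 41: S(S(S(S(S(S(mul(add(Z, mul(Z, SZ)), mul(SSZ, SZ))))))))
  step 42: S(S(S(S(S(S(mul(mul(Z, SZ), mul(SSZ, SZ))))))))
  step 43: S(S(S(S(S(S(mul(Z, mul(SSZ, SZ))))))))
  step 44: S^6(Z)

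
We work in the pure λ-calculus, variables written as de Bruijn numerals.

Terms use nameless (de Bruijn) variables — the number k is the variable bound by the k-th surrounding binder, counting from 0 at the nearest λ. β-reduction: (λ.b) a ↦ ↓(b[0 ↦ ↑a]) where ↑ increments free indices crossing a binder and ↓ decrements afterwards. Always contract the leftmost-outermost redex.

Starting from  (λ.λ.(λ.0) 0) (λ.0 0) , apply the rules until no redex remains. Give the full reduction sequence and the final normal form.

Answer: normal form = λ.0  (in 2 steps)

Working:
  start: (λ.λ.(λ.0) 0) (λ.0 0)
  [1] λ.(λ.0) 0
  [2] λ.0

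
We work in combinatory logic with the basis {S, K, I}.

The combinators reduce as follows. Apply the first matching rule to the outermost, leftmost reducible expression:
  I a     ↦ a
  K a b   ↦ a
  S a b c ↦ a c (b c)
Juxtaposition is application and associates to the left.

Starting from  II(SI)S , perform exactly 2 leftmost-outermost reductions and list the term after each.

  start: II(SI)S
  step 1: I(SI)S
  step 2: SIS

Answer: after 2 steps: SIS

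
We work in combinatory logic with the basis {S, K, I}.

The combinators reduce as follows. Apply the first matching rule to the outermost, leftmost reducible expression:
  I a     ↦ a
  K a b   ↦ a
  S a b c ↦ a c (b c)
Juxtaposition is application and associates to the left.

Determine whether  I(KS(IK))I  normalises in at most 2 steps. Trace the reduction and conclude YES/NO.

  start: I(KS(IK))I
  [1] KS(IK)I
  [2] SI

Answer: YES — reaches normal form SI in 2 ≤ 2 steps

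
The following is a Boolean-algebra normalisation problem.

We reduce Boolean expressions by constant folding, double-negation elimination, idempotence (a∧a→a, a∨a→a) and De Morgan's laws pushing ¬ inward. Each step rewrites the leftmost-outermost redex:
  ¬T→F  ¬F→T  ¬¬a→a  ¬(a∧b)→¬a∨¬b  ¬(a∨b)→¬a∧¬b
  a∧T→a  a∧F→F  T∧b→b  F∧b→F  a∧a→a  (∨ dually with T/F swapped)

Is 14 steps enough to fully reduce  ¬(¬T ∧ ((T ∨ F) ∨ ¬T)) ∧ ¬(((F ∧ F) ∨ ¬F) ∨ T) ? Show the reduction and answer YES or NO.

  start: ¬(¬T ∧ ((T ∨ F) ∨ ¬T)) ∧ ¬(((F ∧ F) ∨ ¬F) ∨ T)
  [1] (¬¬T ∨ ¬((T ∨ F) ∨ ¬T)) ∧ ¬(((F ∧ F) ∨ ¬F) ∨ T)
  [2] (T ∨ ¬((T ∨ F) ∨ ¬T)) ∧ ¬(((F ∧ F) ∨ ¬F) ∨ T)
  [3] T ∧ ¬(((F ∧ F) ∨ ¬F) ∨ T)
  [4] ¬(((F ∧ F) ∨ ¬F) ∨ T)
  [5] ¬((F ∧ F) ∨ ¬F) ∧ ¬T
  [6] (¬(F ∧ F) ∧ ¬¬F) ∧ ¬T
  [7] ((¬F ∨ ¬F) ∧ ¬¬F) ∧ ¬T
  [8] (¬F ∧ ¬¬F) ∧ ¬T
  [9] (T ∧ ¬¬F) ∧ ¬T
  [10] ¬¬F ∧ ¬T
  [11] F ∧ ¬T
  [12] F

Answer: YES — reaches normal form F in 12 ≤ 14 steps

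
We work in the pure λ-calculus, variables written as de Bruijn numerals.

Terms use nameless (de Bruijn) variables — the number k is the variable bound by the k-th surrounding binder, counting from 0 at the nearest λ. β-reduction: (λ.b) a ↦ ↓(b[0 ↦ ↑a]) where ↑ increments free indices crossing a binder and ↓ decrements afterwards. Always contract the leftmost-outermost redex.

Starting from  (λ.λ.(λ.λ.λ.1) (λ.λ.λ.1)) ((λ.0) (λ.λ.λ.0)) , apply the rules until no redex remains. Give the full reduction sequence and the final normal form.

  start: (λ.λ.(λ.λ.λ.1) (λ.λ.λ.1)) ((λ.0) (λ.λ.λ.0))
  [1] λ.(λ.λ.λ.1) (λ.λ.λ.1)
  [2] λ.λ.λ.1

Answer: normal form = λ.λ.λ.1  (in 2 steps)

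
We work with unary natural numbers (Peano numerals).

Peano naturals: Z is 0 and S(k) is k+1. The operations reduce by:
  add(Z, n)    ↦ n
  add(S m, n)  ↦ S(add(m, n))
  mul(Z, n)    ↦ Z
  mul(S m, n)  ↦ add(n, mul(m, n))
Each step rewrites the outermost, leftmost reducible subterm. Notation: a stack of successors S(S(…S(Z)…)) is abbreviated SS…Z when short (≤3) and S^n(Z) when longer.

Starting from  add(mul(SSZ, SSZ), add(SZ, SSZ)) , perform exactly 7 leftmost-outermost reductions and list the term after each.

  start: add(mul(SSZ, SSZ), add(SZ, SSZ))
  step 1: add(add(SSZ, mul(SZ, SSZ)), add(SZ, SSZ))
  step 2: add(S(add(SZ, mul(SZ, SSZ))), add(SZ, SSZ))
  step 3: S(add(add(SZ, mul(SZ, SSZ)), add(SZ, SSZ)))
  step 4: S(add(S(add(Z, mul(SZ, SSZ))), add(SZ, SSZ)))
  step 5: S(S(add(add(Z, mul(SZ, SSZ)), add(SZ, SSZ))))
  step 6: S(S(add(mul(SZ, SSZ), add(SZ, SSZ))))
  step 7: S(S(add(add(SSZ, mul(Z, SSZ)), add(SZ, SSZ))))

Answer: after 7 steps: S(S(add(add(SSZ, mul(Z, SSZ)), add(SZ, SSZ))))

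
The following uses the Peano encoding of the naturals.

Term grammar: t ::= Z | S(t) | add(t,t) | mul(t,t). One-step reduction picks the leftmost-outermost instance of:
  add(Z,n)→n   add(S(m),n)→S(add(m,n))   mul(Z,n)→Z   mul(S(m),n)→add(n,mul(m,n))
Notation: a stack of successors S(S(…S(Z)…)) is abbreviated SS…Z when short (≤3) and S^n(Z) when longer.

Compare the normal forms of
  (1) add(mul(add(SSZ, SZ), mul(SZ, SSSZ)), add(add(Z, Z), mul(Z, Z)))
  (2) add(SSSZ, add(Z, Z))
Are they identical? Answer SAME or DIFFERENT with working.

Answer: DIFFERENT — A ⇓ S^9(Z), B ⇓ SSSZ

Working:
Term A:
  start: add(mul(add(SSZ, SZ), mul(SZ, SSSZ)), add(add(Z, Z), mul(Z, Z)))
  →1  add(mul(S(add(SZ, SZ)), mul(SZ, SSSZ)), add(add(Z, Z), mul(Z, Z)))
  →2  add(add(mul(SZ, SSSZ), mul(add(SZ, SZ), mul(SZ, SSSZ))), add(add(Z, Z), mul(Z, Z)))
  →3  add(add(add(SSSZ, mul(Z, SSSZ)), mul(add(SZ, SZ), mul(SZ, SSSZ))), add(add(Z, Z), mul(Z, Z)))
  →4  add(add(S(add(SSZ, mul(Z, SSSZ))), mul(add(SZ, SZ), mul(SZ, SSSZ))), add(add(Z, Z), mul(Z, Z)))
  →5  add(S(add(add(SSZ, mul(Z, SSSZ)), mul(add(SZ, SZ), mul(SZ, SSSZ)))), add(add(Z, Z), mul(Z, Z)))
  →6  S(add(add(add(SSZ, mul(Z, SSSZ)), mul(add(SZ, SZ), mul(SZ, SSSZ))), add(add(Z, Z), mul(Z, Z))))
  →7  S(add(add(S(add(SZ, mul(Z, SSSZ))), mul(add(SZ, SZ), mul(SZ, SSSZ))), add(add(Z, Z), mul(Z, Z))))
  →8  S(add(S(add(add(SZ, mul(Z, SSSZ)), mul(add(SZ, SZ), mul(SZ, SSSZ)))), add(add(Z, Z), mul(Z, Z))))
  →9  S(S(add(add(add(SZ, mul(Z, SSSZ)), mul(add(SZ, SZ), mul(SZ, SSSZ))), add(add(Z, Z), mul(Z, Z)))))
  →10  S(S(add(add(S(add(Z, mul(Z, SSSZ))), mul(add(SZ, SZ), mul(SZ, SSSZ))), add(add(Z, Z), mul(Z, Z)))))
  →11  S(S(add(S(add(add(Z, mul(Z, SSSZ)), mul(add(SZ, SZ), mul(SZ, SSSZ)))), add(add(Z, Z), mul(Z, Z)))))
  →12  S(S(S(add(add(add(Z, mul(Z, SSSZ)), mul(add(SZ, SZ), mul(SZ, SSSZ))), add(add(Z, Z), mul(Z, Z))))))
  →13  S(S(S(add(add(mul(Z, SSSZ), mul(add(SZ, SZ), mul(SZ, SSSZ))), add(add(Z, Z), mul(Z, Z))))))
  →14  S(S(S(add(add(Z, mul(add(SZ, SZ), mul(SZ, SSSZ))), add(add(Z, Z), mul(Z, Z))))))
  →15  S(S(S(add(mul(add(SZ, SZ), mul(SZ, SSSZ)), add(add(Z, Z), mul(Z, Z))))))
  →16  S(S(S(add(mul(S(add(Z, SZ)), mul(SZ, SSSZ)), add(add(Z, Z), mul(Z, Z))))))
  →17  S(S(S(add(add(mul(SZ, SSSZ), mul(add(Z, SZ), mul(SZ, SSSZ))), add(add(Z, Z), mul(Z, Z))))))
  →18  S(S(S(add(add(add(SSSZ, mul(Z, SSSZ)), mul(add(Z, SZ), mul(SZ, SSSZ))), add(add(Z, Z), mul(Z, Z))))))
  →19  S(S(S(add(add(S(add(SSZ, mul(Z, SSSZ))), mul(add(Z, SZ), mul(SZ, SSSZ))), add(add(Z, Z), mul(Z, Z))))))
  →20  S(S(S(add(S(add(add(SSZ, mul(Z, SSSZ)), mul(add(Z, SZ), mul(SZ, SSSZ)))), add(add(Z, Z), mul(Z, Z))))))
  →21  S(S(S(S(add(add(add(SSZ, mul(Z, SSSZ)), mul(add(Z, SZ), mul(SZ, SSSZ))), add(add(Z, Z), mul(Z, Z)))))))
  →22  S(S(S(S(add(add(S(add(SZ, mul(Z, SSSZ))), mul(add(Z, SZ), mul(SZ, SSSZ))), add(add(Z, Z), mul(Z, Z)))))))
  →23  S(S(S(S(add(S(add(add(SZ, mul(Z, SSSZ)), mul(add(Z, SZ), mul(SZ, SSSZ)))), add(add(Z, Z), mul(Z, Z)))))))
  →24  S(S(S(S(S(add(add(add(SZ, mul(Z, SSSZ)), mul(add(Z, SZ), mul(SZ, SSSZ))), add(add(Z, Z), mul(Z, Z))))))))
  →25  S(S(S(S(S(add(add(S(add(Z, mul(Z, SSSZ))), mul(add(Z, SZ), mul(SZ, SSSZ))), add(add(Z, Z), mul(Z, Z))))))))
  →26  S(S(S(S(S(add(S(add(add(Z, mul(Z, SSSZ)), mul(add(Z, SZ), mul(SZ, SSSZ)))), add(add(Z, Z), mul(Z, Z))))))))
  →27  S(S(S(S(S(S(add(add(add(Z, mul(Z, SSSZ)), mul(add(Z, SZ), mul(SZ, SSSZ))), add(add(Z, Z), mul(Z, Z)))))))))
  →28  S(S(S(S(S(S(add(add(mul(Z, SSSZ), mul(add(Z, SZ), mul(SZ, SSSZ))), add(add(Z, Z), mul(Z, Z)))))))))
  →29  S(S(S(S(S(S(add(add(Z, mul(add(Z, SZ), mul(SZ, SSSZ))), add(add(Z, Z), mul(Z, Z)))))))))
  →30  S(S(S(S(S(S(add(mul(add(Z, SZ), mul(SZ, SSSZ)), add(add(Z, Z), mul(Z, Z)))))))))
  →31  S(S(S(S(S(S(add(mul(SZ, mul(SZ, SSSZ)), add(add(Z, Z), mul(Z, Z)))))))))
  →32  S(S(S(S(S(S(add(add(mul(SZ, SSSZ), mul(Z, mul(SZ, SSSZ))), add(add(Z, Z), mul(Z, Z)))))))))
  →33  S(S(S(S(S(S(add(add(add(SSSZ, mul(Z, SSSZ)), mul(Z, mul(SZ, SSSZ))), add(add(Z, Z), mul(Z, Z)))))))))
  →34  S(S(S(S(S(S(add(add(S(add(SSZ, mul(Z, SSSZ))), mul(Z, mul(SZ, SSSZ))), add(add(Z, Z), mul(Z, Z)))))))))
  →35  S(S(S(S(S(S(add(S(add(add(SSZ, mul(Z, SSSZ)), mul(Z, mul(SZ, SSSZ)))), add(add(Z, Z), mul(Z, Z)))))))))
  →36  S(S(S(S(S(S(S(add(add(add(SSZ, mul(Z, SSSZ)), mul(Z, mul(SZ, SSSZ))), add(add(Z, Z), mul(Z, Z))))))))))
  →37  S(S(S(S(S(S(S(add(add(S(add(SZ, mul(Z, SSSZ))), mul(Z, mul(SZ, SSSZ))), add(add(Z, Z), mul(Z, Z))))))))))
  →38  S(S(S(S(S(S(S(add(S(add(add(SZ, mul(Z, SSSZ)), mul(Z, mul(SZ, SSSZ)))), add(add(Z, Z), mul(Z, Z))))))))))
  →39  S(S(S(S(S(S(S(S(add(add(add(SZ, mul(Z, SSSZ)), mul(Z, mul(SZ, SSSZ))), add(add(Z, Z), mul(Z, Z)))))))))))
  →40  S(S(S(S(S(S(S(S(add(add(S(add(Z, mul(Z, SSSZ))), mul(Z, mul(SZ, SSSZ))), add(add(Z, Z), mul(Z, Z)))))))))))
  →41  S(S(S(S(S(S(S(S(add(S(add(add(Z, mul(Z, SSSZ)), mul(Z, mul(SZ, SSSZ)))), add(add(Z, Z), mul(Z, Z)))))))))))
  →42  S(S(S(S(S(S(S(S(S(add(add(add(Z, mul(Z, SSSZ)), mul(Z, mul(SZ, SSSZ))), add(add(Z, Z), mul(Z, Z))))))))))))
  →43  S(S(S(S(S(S(S(S(S(add(add(mul(Z, SSSZ), mul(Z, mul(SZ, SSSZ))), add(add(Z, Z), mul(Z, Z))))))))))))
  →44  S(S(S(S(S(S(S(S(S(add(add(Z, mul(Z, mul(SZ, SSSZ))), add(add(Z, Z), mul(Z, Z))))))))))))
  →45  S(S(S(S(S(S(S(S(S(add(mul(Z, mul(SZ, SSSZ)), add(add(Z, Z), mul(Z, Z))))))))))))
  →46  S(S(S(S(S(S(S(S(S(add(Z, add(add(Z, Z), mul(Z, Z))))))))))))
  →47  S(S(S(S(S(S(S(S(S(add(add(Z, Z), mul(Z, Z)))))))))))
  →48  S(S(S(S(S(S(S(S(S(add(Z, mul(Z, Z)))))))))))
  →49  S(S(S(S(S(S(S(S(S(mul(Z, Z))))))))))
  →50  S^9(Z)

Term B:
  start: add(SSSZ, add(Z, Z))
  →1  S(add(SSZ, add(Z, Z)))
  →2  S(S(add(SZ, add(Z, Z))))
  →3  S(S(S(add(Z, add(Z, Z)))))
  →4  S(S(S(add(Z, Z))))
  →5  SSSZ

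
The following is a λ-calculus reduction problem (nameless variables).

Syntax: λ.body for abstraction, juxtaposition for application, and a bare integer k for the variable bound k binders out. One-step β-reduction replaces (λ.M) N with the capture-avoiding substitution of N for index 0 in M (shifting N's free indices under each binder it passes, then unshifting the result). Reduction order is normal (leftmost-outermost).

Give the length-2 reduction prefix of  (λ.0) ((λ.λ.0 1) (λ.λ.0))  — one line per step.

  start: (λ.0) ((λ.λ.0 1) (λ.λ.0))
  step 1: (λ.λ.0 1) (λ.λ.0)
  step 2: λ.0 (λ.λ.0)

Answer: after 2 steps: λ.0 (λ.λ.0)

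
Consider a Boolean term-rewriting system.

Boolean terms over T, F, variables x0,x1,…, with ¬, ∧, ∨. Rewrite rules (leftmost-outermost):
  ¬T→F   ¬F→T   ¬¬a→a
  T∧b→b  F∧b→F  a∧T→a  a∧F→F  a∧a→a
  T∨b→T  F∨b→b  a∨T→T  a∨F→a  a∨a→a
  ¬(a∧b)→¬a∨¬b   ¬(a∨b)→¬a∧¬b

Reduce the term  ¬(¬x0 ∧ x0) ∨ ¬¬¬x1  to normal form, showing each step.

  start: ¬(¬x0 ∧ x0) ∨ ¬¬¬x1
  step 1: (¬¬x0 ∨ ¬x0) ∨ ¬¬¬x1
  step 2: (x0 ∨ ¬x0) ∨ ¬¬¬x1
  step 3: (x0 ∨ ¬x0) ∨ ¬x1

Answer: normal form = (x0 ∨ ¬x0) ∨ ¬x1  (in 3 steps)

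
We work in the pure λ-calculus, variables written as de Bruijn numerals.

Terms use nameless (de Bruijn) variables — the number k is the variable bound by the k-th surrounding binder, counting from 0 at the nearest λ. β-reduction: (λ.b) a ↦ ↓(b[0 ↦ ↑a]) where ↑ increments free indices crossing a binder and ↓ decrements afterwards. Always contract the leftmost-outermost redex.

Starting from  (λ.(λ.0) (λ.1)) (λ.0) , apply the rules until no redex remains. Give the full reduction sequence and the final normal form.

  start: (λ.(λ.0) (λ.1)) (λ.0)
  →1  (λ.0) (λ.λ.0)
  →2  λ.λ.0

Answer: normal form = λ.λ.0  (in 2 steps)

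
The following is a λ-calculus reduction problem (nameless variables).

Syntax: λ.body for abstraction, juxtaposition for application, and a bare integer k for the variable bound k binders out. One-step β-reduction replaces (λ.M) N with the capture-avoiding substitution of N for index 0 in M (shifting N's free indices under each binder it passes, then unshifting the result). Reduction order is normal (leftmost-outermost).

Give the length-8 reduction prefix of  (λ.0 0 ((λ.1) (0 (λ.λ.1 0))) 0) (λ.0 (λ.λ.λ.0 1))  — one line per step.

Answer: after 8 steps: (λ.0 (λ.λ.λ.0 1)) (λ.λ.λ.0 1)

Derivation:
  start: (λ.0 0 ((λ.1) (0 (λ.λ.1 0))) 0) (λ.0 (λ.λ.λ.0 1))
  step 1: (λ.0 (λ.λ.λ.0 1)) (λ.0 (λ.λ.λ.0 1)) ((λ.λ.0 (λ.λ.λ.0 1)) ((λ.0 (λ.λ.λ.0 1)) (λ.λ.1 0))) (λ.0 (λ.λ.λ.0 1))
  step 2: (λ.0 (λ.λ.λ.0 1)) (λ.λ.λ.0 1) ((λ.λ.0 (λ.λ.λ.0 1)) ((λ.0 (λ.λ.λ.0 1)) (λ.λ.1 0))) (λ.0 (λ.λ.λ.0 1))
  step 3: (λ.λ.λ.0 1) (λ.λ.λ.0 1) ((λ.λ.0 (λ.λ.λ.0 1)) ((λ.0 (λ.λ.λ.0 1)) (λ.λ.1 0))) (λ.0 (λ.λ.λ.0 1))
  step 4: (λ.λ.0 1) ((λ.λ.0 (λ.λ.λ.0 1)) ((λ.0 (λ.λ.λ.0 1)) (λ.λ.1 0))) (λ.0 (λ.λ.λ.0 1))
  step 5: (λ.0 ((λ.λ.0 (λ.λ.λ.0 1)) ((λ.0 (λ.λ.λ.0 1)) (λ.λ.1 0)))) (λ.0 (λ.λ.λ.0 1))
  step 6: (λ.0 (λ.λ.λ.0 1)) ((λ.λ.0 (λ.λ.λ.0 1)) ((λ.0 (λ.λ.λ.0 1)) (λ.λ.1 0)))
  step 7: (λ.λ.0 (λ.λ.λ.0 1)) ((λ.0 (λ.λ.λ.0 1)) (λ.λ.1 0)) (λ.λ.λ.0 1)
  step 8: (λ.0 (λ.λ.λ.0 1)) (λ.λ.λ.0 1)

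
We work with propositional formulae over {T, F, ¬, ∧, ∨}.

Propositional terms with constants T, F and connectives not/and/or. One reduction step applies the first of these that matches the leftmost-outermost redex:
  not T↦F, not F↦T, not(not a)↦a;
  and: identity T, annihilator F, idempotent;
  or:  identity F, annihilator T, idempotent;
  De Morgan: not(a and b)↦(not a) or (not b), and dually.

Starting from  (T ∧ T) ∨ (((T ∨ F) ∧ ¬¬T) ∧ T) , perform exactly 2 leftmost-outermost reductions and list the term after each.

  start: (T ∧ T) ∨ (((T ∨ F) ∧ ¬¬T) ∧ T)
  [1] T ∨ (((T ∨ F) ∧ ¬¬T) ∧ T)
  [2] T

Answer: after 2 steps: T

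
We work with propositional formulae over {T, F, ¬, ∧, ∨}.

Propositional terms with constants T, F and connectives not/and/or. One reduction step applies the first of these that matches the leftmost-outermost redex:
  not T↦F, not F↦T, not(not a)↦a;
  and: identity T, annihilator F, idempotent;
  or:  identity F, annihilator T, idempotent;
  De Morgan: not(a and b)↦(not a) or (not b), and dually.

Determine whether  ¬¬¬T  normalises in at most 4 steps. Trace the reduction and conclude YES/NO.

Answer: YES — reaches normal form F in 2 ≤ 4 steps

Derivation:
  start: ¬¬¬T
  →1  ¬T
  →2  F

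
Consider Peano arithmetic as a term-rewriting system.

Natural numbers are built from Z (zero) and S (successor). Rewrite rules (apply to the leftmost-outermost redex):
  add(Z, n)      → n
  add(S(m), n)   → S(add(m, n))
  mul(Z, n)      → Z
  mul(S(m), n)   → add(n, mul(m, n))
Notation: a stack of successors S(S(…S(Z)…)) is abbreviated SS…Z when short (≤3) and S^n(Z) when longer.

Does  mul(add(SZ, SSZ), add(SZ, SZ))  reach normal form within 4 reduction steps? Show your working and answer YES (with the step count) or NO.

Answer: NO — after 4 steps the term is S(add(add(Z, SZ), mul(add(Z, SSZ), add(SZ, SZ)))), not yet normal

Reduction:
  start: mul(add(SZ, SSZ), add(SZ, SZ))
  →1  mul(S(add(Z, SSZ)), add(SZ, SZ))
  →2  add(add(SZ, SZ), mul(add(Z, SSZ), add(SZ, SZ)))
  →3  add(S(add(Z, SZ)), mul(add(Z, SSZ), add(SZ, SZ)))
  →4  S(add(add(Z, SZ), mul(add(Z, SSZ), add(SZ, SZ))))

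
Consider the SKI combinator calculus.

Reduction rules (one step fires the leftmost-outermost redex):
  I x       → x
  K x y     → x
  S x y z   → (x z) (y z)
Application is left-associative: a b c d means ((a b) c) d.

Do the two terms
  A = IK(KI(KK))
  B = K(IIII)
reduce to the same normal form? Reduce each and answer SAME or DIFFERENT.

Term A:
  start: IK(KI(KK))
  step 1: K(KI(KK))
  step 2: KI

Term B:
  start: K(IIII)
  step 1: K(III)
  step 2: K(II)
  step 3: KI

Answer: SAME — A ⇓ KI, B ⇓ KI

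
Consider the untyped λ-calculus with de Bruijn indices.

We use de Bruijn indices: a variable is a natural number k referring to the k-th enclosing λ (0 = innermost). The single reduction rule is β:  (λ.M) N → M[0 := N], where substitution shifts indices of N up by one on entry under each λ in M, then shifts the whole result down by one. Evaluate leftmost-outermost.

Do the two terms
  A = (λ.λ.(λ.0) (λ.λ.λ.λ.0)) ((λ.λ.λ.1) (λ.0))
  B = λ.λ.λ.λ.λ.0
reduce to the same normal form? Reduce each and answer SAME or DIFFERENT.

Term A:
  start: (λ.λ.(λ.0) (λ.λ.λ.λ.0)) ((λ.λ.λ.1) (λ.0))
  →1  λ.(λ.0) (λ.λ.λ.λ.0)
  →2  λ.λ.λ.λ.λ.0

Term B:
  start: λ.λ.λ.λ.λ.0

Answer: SAME — A ⇓ λ.λ.λ.λ.λ.0, B ⇓ λ.λ.λ.λ.λ.0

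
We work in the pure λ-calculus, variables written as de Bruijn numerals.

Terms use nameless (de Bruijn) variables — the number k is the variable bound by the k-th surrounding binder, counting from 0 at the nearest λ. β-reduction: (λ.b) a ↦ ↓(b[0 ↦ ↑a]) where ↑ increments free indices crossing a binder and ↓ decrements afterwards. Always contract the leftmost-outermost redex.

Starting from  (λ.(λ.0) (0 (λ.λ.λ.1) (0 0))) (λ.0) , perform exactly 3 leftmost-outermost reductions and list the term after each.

  start: (λ.(λ.0) (0 (λ.λ.λ.1) (0 0))) (λ.0)
  step 1: (λ.0) ((λ.0) (λ.λ.λ.1) ((λ.0) (λ.0)))
  step 2: (λ.0) (λ.λ.λ.1) ((λ.0) (λ.0))
  step 3: (λ.λ.λ.1) ((λ.0) (λ.0))

Answer: after 3 steps: (λ.λ.λ.1) ((λ.0) (λ.0))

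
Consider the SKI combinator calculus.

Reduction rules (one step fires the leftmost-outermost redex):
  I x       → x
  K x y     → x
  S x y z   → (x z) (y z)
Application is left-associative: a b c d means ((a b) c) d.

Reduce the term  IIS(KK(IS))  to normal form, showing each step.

Answer: normal form = SK  (in 3 steps)

Reduction:
  start: IIS(KK(IS))
  step 1: IS(KK(IS))
  step 2: S(KK(IS))
  step 3: SK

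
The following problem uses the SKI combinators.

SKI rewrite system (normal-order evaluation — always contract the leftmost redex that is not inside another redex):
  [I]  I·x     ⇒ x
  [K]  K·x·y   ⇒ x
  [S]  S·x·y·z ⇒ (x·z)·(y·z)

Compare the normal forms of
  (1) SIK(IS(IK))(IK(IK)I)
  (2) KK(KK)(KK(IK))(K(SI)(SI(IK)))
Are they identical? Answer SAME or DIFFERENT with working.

Term A:
  start: SIK(IS(IK))(IK(IK)I)
  [1] I(IS(IK))(K(IS(IK)))(IK(IK)I)
  [2] IS(IK)(K(IS(IK)))(IK(IK)I)
  [3] S(IK)(K(IS(IK)))(IK(IK)I)
  [4] IK(IK(IK)I)(K(IS(IK))(IK(IK)I))
  [5] K(IK(IK)I)(K(IS(IK))(IK(IK)I))
  [6] IK(IK)I
  [7] K(IK)I
  [8] IK
  [9] K

Term B:
  start: KK(KK)(KK(IK))(K(SI)(SI(IK)))
  [1] K(KK(IK))(K(SI)(SI(IK)))
  [2] KK(IK)
  [3] K

Answer: SAME — A ⇓ K, B ⇓ K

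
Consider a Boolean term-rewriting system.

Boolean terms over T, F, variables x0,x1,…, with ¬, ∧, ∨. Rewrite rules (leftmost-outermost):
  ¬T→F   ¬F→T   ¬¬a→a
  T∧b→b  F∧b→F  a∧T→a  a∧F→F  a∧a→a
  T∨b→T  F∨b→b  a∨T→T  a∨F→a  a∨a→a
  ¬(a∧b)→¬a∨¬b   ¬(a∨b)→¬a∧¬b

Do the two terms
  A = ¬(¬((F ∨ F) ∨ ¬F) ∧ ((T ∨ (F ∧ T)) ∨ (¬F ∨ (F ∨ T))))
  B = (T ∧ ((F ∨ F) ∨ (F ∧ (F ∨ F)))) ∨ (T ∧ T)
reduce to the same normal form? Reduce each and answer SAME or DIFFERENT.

Term A:
  start: ¬(¬((F ∨ F) ∨ ¬F) ∧ ((T ∨ (F ∧ T)) ∨ (¬F ∨ (F ∨ T))))
  [1] ¬¬((F ∨ F) ∨ ¬F) ∨ ¬((T ∨ (F ∧ T)) ∨ (¬F ∨ (F ∨ T)))
  [2] ((F ∨ F) ∨ ¬F) ∨ ¬((T ∨ (F ∧ T)) ∨ (¬F ∨ (F ∨ T)))
  [3] (F ∨ ¬F) ∨ ¬((T ∨ (F ∧ T)) ∨ (¬F ∨ (F ∨ T)))
  [4] ¬F ∨ ¬((T ∨ (F ∧ T)) ∨ (¬F ∨ (F ∨ T)))
  [5] T ∨ ¬((T ∨ (F ∧ T)) ∨ (¬F ∨ (F ∨ T)))
  [6] T

Term B:
  start: (T ∧ ((F ∨ F) ∨ (F ∧ (F ∨ F)))) ∨ (T ∧ T)
  [1] ((F ∨ F) ∨ (F ∧ (F ∨ F))) ∨ (T ∧ T)
  [2] (F ∨ (F ∧ (F ∨ F))) ∨ (T ∧ T)
  [3] (F ∧ (F ∨ F)) ∨ (T ∧ T)
  [4] F ∨ (T ∧ T)
  [5] T ∧ T
  [6] T

Answer: SAME — A ⇓ T, B ⇓ T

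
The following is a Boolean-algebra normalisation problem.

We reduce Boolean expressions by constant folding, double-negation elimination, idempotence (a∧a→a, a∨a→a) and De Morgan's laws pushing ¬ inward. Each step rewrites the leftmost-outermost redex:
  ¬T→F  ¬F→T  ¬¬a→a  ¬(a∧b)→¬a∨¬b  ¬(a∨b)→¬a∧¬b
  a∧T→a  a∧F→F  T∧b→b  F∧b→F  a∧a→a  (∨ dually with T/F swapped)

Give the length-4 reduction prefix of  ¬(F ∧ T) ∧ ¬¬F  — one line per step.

Answer: after 4 steps: ¬¬F

Derivation:
  start: ¬(F ∧ T) ∧ ¬¬F
  →1  (¬F ∨ ¬T) ∧ ¬¬F
  →2  (T ∨ ¬T) ∧ ¬¬F
  →3  T ∧ ¬¬F
  →4  ¬¬F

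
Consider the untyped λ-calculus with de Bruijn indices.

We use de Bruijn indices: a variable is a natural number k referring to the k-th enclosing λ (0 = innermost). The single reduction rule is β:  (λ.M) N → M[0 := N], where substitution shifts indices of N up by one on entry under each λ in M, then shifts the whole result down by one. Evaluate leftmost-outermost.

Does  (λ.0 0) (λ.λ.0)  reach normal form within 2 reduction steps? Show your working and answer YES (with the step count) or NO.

Answer: YES — reaches normal form λ.0 in 2 ≤ 2 steps

Reduction:
  start: (λ.0 0) (λ.λ.0)
  [1] (λ.λ.0) (λ.λ.0)
  [2] λ.0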